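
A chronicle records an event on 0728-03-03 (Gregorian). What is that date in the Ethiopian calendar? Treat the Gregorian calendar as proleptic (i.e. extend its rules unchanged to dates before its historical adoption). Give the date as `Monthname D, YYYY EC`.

Julian Day Number of the source date = 1987018.
Converting JDN 1987018 to the Ethiopian calendar gives 3 Megabit 720 EC.

Megabit 3, 720 EC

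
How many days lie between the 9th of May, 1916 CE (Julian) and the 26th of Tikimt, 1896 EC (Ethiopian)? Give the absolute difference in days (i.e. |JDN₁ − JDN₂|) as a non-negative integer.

JDN of the first date = 2421006.
JDN of the second date = 2416425.
|2416425 − 2421006| = 4581.

4581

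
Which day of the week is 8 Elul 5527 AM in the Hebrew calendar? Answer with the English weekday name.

Wednesday

Equivalently 2 September 1767 Gregorian, JDN 2366688.
2366688 ≡ 2 (mod 7); counting from Monday = 0 gives Wednesday.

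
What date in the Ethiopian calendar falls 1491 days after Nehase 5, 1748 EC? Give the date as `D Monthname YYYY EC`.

5 Pagume 1752 EC

Counting 1491 days forward from JDN 2362647 reaches JDN 2364138, which is 5 Pagume 1752 EC.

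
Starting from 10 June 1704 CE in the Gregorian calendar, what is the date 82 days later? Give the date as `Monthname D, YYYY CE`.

August 31, 1704 CE

JDN of 10 June 1704 CE = 2343594.
2343594 + 82 = 2343676.
JDN 2343676 in the Gregorian calendar is August 31, 1704 CE.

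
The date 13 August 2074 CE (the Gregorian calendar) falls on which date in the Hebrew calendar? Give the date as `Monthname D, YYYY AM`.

Julian Day Number of the source date = 2478798.
Converting JDN 2478798 to the Hebrew calendar gives 20 Av 5834 AM.

Av 20, 5834 AM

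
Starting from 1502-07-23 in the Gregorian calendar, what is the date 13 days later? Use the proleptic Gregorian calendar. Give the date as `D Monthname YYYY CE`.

5 August 1502 CE

Counting 13 days forward from JDN 2269857 reaches JDN 2269870, which is 5 August 1502 CE.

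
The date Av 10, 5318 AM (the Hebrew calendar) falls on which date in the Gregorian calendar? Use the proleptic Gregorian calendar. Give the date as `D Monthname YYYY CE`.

Julian Day Number of the source date = 2290323.
Converting JDN 2290323 to the Gregorian calendar gives 4 August 1558 CE.

4 August 1558 CE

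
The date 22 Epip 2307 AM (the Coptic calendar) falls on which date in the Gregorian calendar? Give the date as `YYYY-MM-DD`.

Both dates share Julian Day Number 2667617; in the Gregorian calendar that is 2 August 2591 CE.

2591-08-02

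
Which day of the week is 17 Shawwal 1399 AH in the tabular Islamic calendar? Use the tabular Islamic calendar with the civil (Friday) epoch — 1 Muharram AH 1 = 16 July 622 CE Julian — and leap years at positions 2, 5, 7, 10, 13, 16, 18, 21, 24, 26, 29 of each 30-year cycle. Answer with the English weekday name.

This is JDN 2444127 (10 September 1979 Gregorian).
Since JDN mod 7 = 0 (0 = Monday), the day is Monday.

Monday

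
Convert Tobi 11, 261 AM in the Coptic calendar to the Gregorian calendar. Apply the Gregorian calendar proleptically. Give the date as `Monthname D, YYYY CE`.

Both dates share Julian Day Number 1920125; in the Gregorian calendar that is 8 January 545 CE.

January 8, 545 CE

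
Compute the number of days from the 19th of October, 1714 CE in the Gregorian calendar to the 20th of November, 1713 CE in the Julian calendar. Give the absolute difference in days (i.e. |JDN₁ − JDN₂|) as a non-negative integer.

First date → JDN 2347377; second date → JDN 2347055.
The interval is |2347377 − 2347055| = 322 days.

322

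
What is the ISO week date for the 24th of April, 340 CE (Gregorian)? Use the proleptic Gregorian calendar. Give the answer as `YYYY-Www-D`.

0340-W17-3

The weekday is Wednesday (ISO weekday 3).
That Wednesday belongs to ISO week 17 of ISO year 340.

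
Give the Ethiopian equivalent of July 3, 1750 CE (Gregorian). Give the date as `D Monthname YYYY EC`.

28 Sene 1742 EC

Julian Day Number of the source date = 2360418.
Converting JDN 2360418 to the Ethiopian calendar gives 28 Sene 1742 EC.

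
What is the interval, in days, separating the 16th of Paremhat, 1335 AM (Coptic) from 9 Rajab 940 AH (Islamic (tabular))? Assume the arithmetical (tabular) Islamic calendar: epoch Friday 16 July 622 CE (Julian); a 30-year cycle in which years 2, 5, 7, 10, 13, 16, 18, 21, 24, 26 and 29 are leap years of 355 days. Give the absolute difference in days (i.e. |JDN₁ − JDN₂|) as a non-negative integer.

First date → JDN 2312468; second date → JDN 2281375.
The interval is |2312468 − 2281375| = 31093 days.

31093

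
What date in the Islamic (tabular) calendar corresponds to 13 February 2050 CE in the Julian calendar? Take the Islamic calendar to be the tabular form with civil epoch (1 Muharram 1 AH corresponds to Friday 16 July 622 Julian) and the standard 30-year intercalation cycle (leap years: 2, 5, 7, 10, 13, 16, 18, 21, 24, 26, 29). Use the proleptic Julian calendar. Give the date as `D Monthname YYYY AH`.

Both dates share Julian Day Number 2469864; in the tabular Islamic calendar that is 4 Jumada al-Thani 1472 AH.

4 Jumada al-Thani 1472 AH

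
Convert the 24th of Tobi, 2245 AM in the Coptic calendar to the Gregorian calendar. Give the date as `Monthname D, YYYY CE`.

February 5, 2529 CE

Both dates share Julian Day Number 2644794; in the Gregorian calendar that is 5 February 2529 CE.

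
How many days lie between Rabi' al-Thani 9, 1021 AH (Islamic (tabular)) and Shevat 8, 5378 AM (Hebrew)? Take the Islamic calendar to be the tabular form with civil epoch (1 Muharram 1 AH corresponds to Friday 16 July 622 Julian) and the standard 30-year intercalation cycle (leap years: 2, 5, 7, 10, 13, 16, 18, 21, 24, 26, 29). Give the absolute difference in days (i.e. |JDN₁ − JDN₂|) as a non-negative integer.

2065

First date → JDN 2309991; second date → JDN 2312056.
The interval is |2309991 − 2312056| = 2065 days.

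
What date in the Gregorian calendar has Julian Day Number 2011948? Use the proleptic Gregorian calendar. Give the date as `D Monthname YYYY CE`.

4 June 796 CE

JDN 2451545 is 1 Jan 2000; 2011948 is −439597 days from there.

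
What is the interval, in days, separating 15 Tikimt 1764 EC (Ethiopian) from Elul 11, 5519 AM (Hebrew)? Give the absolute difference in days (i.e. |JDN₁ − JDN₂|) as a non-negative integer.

First date → JDN 2368201; second date → JDN 2363767.
The interval is |2368201 − 2363767| = 4434 days.

4434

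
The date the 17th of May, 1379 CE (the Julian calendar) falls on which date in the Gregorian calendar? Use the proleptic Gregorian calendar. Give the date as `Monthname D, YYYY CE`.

The Julian–Gregorian offset here is 8 days (Julian trailing).
17 May 1379 Julian + 8 days → 25 May 1379 Gregorian.

May 25, 1379 CE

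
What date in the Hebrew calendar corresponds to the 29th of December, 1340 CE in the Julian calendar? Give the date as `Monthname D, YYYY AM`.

Tevet 8, 5101 AM

Both dates share Julian Day Number 2210856; in the Hebrew calendar that is 8 Tevet 5101 AM.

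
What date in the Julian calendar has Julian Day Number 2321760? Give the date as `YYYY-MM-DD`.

JDN 2321760 is 29 August 1644 in the Gregorian calendar.
In the Julian calendar that day is 1644-08-19.

1644-08-19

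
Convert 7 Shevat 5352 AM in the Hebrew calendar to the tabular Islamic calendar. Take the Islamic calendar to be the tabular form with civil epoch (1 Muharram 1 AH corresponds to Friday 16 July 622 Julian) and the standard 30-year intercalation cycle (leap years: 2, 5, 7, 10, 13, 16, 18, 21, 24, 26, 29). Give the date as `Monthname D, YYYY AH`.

Both dates share Julian Day Number 2302546; in the tabular Islamic calendar that is 6 Rabi' al-Thani 1000 AH.

Rabi' al-Thani 6, 1000 AH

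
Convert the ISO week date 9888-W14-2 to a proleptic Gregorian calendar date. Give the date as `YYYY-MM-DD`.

9888-04-03

ISO week 1 of 9888 is the week containing the first Thursday of 9888.
Week 14, day 2 (Tuesday) lands on 9888-04-03.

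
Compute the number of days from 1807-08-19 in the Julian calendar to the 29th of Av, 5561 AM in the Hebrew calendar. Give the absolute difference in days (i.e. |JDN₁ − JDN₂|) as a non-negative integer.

JDN of the first date = 2381295.
JDN of the second date = 2379081.
|2379081 − 2381295| = 2214.

2214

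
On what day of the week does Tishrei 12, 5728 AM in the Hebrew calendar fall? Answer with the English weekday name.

Monday

Equivalently 16 October 1967 Gregorian, JDN 2439780.
JDN 2439780 mod 7 = 0, and JDN 0 was a Monday, so this is a Monday.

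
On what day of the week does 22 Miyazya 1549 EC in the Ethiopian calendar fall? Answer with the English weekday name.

Saturday

This is JDN 2289859 (27 April 1557 Gregorian).
JDN 2289859 mod 7 = 5, and JDN 0 was a Monday, so this is a Saturday.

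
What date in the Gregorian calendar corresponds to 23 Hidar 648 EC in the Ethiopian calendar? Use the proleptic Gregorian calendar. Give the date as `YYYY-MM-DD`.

0655-11-23

Julian Day Number of the source date = 1960620.
Converting JDN 1960620 to the Gregorian calendar gives 23 November 655 CE.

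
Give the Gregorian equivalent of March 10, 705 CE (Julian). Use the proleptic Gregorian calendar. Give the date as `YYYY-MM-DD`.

For dates in this range the Gregorian date is 4 days ahead of the Julian.
10 March 705 Julian + 4 days → 14 March 705 Gregorian.

0705-03-14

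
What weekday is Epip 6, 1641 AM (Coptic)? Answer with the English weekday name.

Monday

This is JDN 2424345 (13 July 1925 Gregorian).
Since JDN mod 7 = 0 (0 = Monday), the day is Monday.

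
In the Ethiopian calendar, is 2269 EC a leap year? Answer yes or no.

no

2269 mod 4 = 1; in the Ethiopian calendar a year is leap when year mod 4 = 3, so it is a common year.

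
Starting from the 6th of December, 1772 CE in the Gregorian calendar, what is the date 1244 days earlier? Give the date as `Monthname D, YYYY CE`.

July 11, 1769 CE

Counting 1244 days back from JDN 2368610 reaches JDN 2367366, which is July 11, 1769 CE.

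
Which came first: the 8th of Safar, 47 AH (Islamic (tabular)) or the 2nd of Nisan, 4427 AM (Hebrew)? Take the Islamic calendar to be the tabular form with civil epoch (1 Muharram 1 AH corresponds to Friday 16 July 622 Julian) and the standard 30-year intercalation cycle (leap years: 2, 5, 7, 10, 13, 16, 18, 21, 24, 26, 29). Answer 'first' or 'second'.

second

The two dates have Julian Day Numbers 1964778 and 1964771 respectively.
Since 1964771 < 1964778, the second date comes first.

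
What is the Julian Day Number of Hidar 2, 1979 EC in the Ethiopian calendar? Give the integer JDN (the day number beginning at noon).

In the Gregorian calendar the same day is 11 November 1986.
JDN 2299161 is 15 October 1582 CE (Gregorian); the target day is +147585 days from there, so JDN = 2446746.

2446746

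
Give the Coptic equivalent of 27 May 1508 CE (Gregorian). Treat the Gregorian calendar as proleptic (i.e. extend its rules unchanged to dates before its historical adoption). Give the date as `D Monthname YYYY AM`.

Julian Day Number of the source date = 2271992.
Converting JDN 2271992 to the Coptic calendar gives 22 Pashons 1224 AM.

22 Pashons 1224 AM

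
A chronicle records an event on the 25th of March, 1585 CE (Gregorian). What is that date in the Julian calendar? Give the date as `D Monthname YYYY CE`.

At this point the Julian calendar is 10 days behind the Gregorian.
25 March 1585 Gregorian − 10 days → 15 March 1585 Julian.

15 March 1585 CE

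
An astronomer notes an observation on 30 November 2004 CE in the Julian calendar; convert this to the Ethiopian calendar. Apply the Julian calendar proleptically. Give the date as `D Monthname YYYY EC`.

The source date corresponds to 13 December 2004 in the Gregorian calendar (JDN 2453353).
That day falls on 4 Tahsas 1997 EC in the Ethiopian calendar.

4 Tahsas 1997 EC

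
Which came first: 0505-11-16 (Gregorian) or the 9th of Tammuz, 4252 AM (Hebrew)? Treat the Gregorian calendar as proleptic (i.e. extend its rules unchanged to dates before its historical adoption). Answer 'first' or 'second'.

First date → JDN 1905827; second date → JDN 1900932.
JDN 1900932 < JDN 1905827, so the second date is earlier.

second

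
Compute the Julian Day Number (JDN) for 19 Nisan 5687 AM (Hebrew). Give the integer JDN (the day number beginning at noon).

Equivalently 21 April 1927 (Gregorian).
JDN 2299161 is 15 October 1582 CE (Gregorian); the target day is +125831 days from there, so JDN = 2424992.

2424992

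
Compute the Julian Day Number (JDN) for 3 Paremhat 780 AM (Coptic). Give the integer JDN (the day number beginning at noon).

In the proleptic Gregorian calendar the same day is 5 March 1064.
JDN 2451545 is 1 January 2000 CE (Gregorian); the target day is −341803 days from there, so JDN = 2109742.

2109742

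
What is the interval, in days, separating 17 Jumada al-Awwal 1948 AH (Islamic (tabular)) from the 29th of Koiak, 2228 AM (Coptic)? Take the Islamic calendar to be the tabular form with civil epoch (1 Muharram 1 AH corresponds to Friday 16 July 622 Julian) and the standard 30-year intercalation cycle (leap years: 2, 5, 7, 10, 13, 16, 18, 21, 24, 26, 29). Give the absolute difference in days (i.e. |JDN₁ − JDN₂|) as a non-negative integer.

34

JDN of the first date = 2638526.
JDN of the second date = 2638560.
|2638560 − 2638526| = 34.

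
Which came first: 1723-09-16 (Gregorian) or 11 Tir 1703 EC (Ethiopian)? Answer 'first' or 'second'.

First date → JDN 2350631; second date → JDN 2346006.
JDN 2346006 < JDN 2350631, so the second date is earlier.

second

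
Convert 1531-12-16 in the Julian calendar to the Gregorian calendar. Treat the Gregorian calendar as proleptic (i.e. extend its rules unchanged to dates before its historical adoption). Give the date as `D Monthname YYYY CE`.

For dates in this range the Gregorian date is 10 days ahead of the Julian.
16 December 1531 Julian + 10 days → 26 December 1531 Gregorian.

26 December 1531 CE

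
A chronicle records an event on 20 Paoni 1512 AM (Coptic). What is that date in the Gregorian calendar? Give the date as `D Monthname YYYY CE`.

25 June 1796 CE

Julian Day Number of the source date = 2377212.
Converting JDN 2377212 to the Gregorian calendar gives 25 June 1796 CE.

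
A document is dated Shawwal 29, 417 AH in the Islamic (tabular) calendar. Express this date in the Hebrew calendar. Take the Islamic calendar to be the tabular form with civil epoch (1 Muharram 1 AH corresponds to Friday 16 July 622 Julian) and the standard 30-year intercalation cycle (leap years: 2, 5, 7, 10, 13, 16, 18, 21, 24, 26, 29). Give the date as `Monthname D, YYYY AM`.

Tevet 1, 4787 AM

Julian Day Number of the source date = 2096151.
Converting JDN 2096151 to the Hebrew calendar gives 1 Tevet 4787 AM.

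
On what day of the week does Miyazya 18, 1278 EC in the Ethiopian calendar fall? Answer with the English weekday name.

Saturday

This is JDN 2190872 (20 April 1286 Gregorian).
2190872 ≡ 5 (mod 7); counting from Monday = 0 gives Saturday.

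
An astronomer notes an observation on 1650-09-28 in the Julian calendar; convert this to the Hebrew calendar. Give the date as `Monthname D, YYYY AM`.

Tishrei 13, 5411 AM

Both dates share Julian Day Number 2323991; in the Hebrew calendar that is 13 Tishrei 5411 AM.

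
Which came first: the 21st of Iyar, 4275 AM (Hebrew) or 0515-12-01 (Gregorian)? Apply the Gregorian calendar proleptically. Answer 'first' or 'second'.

The two dates have Julian Day Numbers 1909301 and 1909494 respectively.
Since 1909301 < 1909494, the first date comes first.

first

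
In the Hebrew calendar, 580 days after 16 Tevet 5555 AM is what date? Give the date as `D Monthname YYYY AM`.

Counting 580 days forward from JDN 2376677 reaches JDN 2377257, which is 5 Av 5556 AM.

5 Av 5556 AM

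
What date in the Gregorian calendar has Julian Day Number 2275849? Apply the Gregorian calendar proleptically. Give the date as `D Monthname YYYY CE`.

18 December 1518 CE

Counting from JDN 2299161 = 15 Oct 1582 gives an offset of -23312 days.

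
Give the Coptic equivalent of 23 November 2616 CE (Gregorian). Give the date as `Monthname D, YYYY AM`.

Hathor 9, 2333 AM

Julian Day Number of the source date = 2676861.
Converting JDN 2676861 to the Coptic calendar gives 9 Hathor 2333 AM.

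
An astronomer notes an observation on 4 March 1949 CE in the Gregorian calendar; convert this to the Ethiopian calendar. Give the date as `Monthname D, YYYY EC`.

Yekatit 25, 1941 EC

Both dates share Julian Day Number 2432980; in the Ethiopian calendar that is 25 Yekatit 1941 EC.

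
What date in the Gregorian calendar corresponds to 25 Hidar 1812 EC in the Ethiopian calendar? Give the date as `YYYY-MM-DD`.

Julian Day Number of the source date = 2385773.
Converting JDN 2385773 to the Gregorian calendar gives 4 December 1819 CE.

1819-12-04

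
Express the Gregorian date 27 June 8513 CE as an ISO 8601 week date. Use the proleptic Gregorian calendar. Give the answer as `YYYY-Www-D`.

The weekday is Tuesday (ISO weekday 2).
That Tuesday belongs to ISO week 26 of ISO year 8513.

8513-W26-2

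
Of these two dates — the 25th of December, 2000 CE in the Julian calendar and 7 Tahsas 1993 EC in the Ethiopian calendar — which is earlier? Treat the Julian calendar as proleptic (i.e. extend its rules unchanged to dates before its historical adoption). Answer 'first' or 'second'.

First date → JDN 2451917; second date → JDN 2451895.
JDN 2451895 < JDN 2451917, so the second date is earlier.

second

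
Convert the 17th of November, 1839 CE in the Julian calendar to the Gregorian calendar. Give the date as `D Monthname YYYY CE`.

For dates in this range the Gregorian date is 12 days ahead of the Julian.
17 November 1839 Julian + 12 days → 29 November 1839 Gregorian.

29 November 1839 CE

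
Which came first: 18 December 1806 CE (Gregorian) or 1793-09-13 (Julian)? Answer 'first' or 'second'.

The two dates have Julian Day Numbers 2381039 and 2376207 respectively.
Since 2376207 < 2381039, the second date comes first.

second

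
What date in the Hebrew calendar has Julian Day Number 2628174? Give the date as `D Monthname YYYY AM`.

JDN 2628174 is 5 August 2483 in the Gregorian calendar.
In the Hebrew calendar that day is 2 Av 6243 AM.

2 Av 6243 AM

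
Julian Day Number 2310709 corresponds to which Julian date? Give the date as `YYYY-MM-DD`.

The Gregorian equivalent of JDN 2310709 is 28 May 1614.
In the Julian calendar that day is 1614-05-18.

1614-05-18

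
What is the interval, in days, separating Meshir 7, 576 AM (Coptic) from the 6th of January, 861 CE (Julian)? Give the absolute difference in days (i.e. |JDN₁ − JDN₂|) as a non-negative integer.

339

First date → JDN 2035205; second date → JDN 2035544.
The interval is |2035205 − 2035544| = 339 days.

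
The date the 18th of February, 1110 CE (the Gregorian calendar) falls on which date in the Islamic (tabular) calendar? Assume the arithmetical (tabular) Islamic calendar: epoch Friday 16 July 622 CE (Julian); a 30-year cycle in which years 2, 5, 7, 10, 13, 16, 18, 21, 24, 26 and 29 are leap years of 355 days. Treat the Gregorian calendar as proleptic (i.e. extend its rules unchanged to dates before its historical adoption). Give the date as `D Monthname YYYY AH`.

Both dates share Julian Day Number 2126527; in the tabular Islamic calendar that is 19 Rajab 503 AH.

19 Rajab 503 AH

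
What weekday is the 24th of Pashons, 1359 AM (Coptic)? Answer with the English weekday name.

Equivalently 29 May 1643 Gregorian, JDN 2321302.
Since JDN mod 7 = 4 (0 = Monday), the day is Friday.

Friday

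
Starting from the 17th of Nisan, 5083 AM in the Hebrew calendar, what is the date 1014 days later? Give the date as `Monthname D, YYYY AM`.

JDN of the 17th of Nisan, 5083 AM = 2204366.
2204366 + 1014 = 2205380.
JDN 2205380 in the Hebrew calendar is Tevet 25, 5086 AM.

Tevet 25, 5086 AM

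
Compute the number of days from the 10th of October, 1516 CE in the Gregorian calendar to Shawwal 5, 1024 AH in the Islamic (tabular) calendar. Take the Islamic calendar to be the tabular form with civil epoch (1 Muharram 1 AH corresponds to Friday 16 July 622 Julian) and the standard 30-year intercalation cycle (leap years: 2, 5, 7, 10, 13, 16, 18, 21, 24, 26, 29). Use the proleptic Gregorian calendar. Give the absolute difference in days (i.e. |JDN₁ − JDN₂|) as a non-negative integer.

36177

First date → JDN 2275050; second date → JDN 2311227.
The interval is |2275050 − 2311227| = 36177 days.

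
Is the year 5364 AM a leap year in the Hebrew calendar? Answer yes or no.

yes

Hebrew year 5364 is year 6 of its 19-year Metonic cycle; leap years are at positions 3, 6, 8, 11, 14, 17, 19, so it is a leap year (13 months).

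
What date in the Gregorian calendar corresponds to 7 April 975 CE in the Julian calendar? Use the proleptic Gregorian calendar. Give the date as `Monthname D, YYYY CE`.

April 12, 975 CE

The Julian–Gregorian offset here is 5 days (Julian trailing).
7 April 975 Julian + 5 days → 12 April 975 Gregorian.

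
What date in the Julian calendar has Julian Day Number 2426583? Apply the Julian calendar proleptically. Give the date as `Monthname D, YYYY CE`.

August 16, 1931 CE

JDN 2426583 is 29 August 1931 in the Gregorian calendar.
In the Julian calendar that day is August 16, 1931 CE.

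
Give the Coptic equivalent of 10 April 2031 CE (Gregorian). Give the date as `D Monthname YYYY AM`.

Julian Day Number of the source date = 2462967.
Converting JDN 2462967 to the Coptic calendar gives 2 Parmouti 1747 AM.

2 Parmouti 1747 AM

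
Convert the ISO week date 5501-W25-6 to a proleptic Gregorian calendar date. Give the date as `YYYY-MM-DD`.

5501-06-22

ISO week 1 of 5501 is the week containing the first Thursday of 5501.
Week 25, day 6 (Saturday) lands on 5501-06-22.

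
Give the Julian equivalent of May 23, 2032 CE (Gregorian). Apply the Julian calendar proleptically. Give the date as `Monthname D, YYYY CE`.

For dates in this range the Gregorian date is 13 days ahead of the Julian.
23 May 2032 Gregorian − 13 days → 10 May 2032 Julian.

May 10, 2032 CE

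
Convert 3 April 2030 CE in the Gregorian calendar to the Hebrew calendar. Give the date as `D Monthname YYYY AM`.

29 Adar II 5790 AM

Both dates share Julian Day Number 2462595; in the Hebrew calendar that is 29 Adar II 5790 AM.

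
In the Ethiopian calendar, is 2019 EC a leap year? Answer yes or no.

2019 mod 4 = 3; in the Ethiopian calendar a year is leap when year mod 4 = 3, so it is a leap year.

yes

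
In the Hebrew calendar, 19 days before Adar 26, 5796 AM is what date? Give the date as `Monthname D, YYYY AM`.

JDN of Adar 26, 5796 AM = 2464778.
2464778 − 19 = 2464759.
JDN 2464759 in the Hebrew calendar is Adar 7, 5796 AM.

Adar 7, 5796 AM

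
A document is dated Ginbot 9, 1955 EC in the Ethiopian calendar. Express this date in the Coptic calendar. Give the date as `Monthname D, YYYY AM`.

Pashons 9, 1679 AM

Both dates share Julian Day Number 2438167; in the Coptic calendar that is 9 Pashons 1679 AM.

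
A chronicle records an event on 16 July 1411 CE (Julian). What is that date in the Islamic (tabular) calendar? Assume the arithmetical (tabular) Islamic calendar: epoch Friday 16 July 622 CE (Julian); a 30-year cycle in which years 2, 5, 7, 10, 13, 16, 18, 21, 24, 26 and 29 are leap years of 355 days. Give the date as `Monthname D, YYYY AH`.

Julian Day Number of the source date = 2236622.
Converting JDN 2236622 to the tabular Islamic calendar gives 24 Rabi' al-Awwal 814 AH.

Rabi' al-Awwal 24, 814 AH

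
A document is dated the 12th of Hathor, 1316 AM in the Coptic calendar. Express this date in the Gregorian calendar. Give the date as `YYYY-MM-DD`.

1599-11-19

Julian Day Number of the source date = 2305405.
Converting JDN 2305405 to the Gregorian calendar gives 19 November 1599 CE.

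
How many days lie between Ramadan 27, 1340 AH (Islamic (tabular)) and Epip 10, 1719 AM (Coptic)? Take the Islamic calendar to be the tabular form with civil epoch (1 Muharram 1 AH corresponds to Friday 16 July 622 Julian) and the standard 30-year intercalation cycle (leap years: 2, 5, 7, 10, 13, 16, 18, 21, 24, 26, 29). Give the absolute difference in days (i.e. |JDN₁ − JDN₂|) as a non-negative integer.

First date → JDN 2423199; second date → JDN 2452838.
The interval is |2423199 − 2452838| = 29639 days.

29639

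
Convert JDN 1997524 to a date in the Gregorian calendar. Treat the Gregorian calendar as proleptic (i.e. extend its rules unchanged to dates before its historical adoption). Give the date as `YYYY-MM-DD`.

JDN 2451545 is 1 Jan 2000; 1997524 is −454021 days from there.

0756-12-07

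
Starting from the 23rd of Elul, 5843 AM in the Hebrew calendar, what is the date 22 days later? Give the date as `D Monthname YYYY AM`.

16 Tishrei 5844 AM

The starting date is JDN 2482109; 2482109 + 22 = 2482131.
JDN 2482131 corresponds to 16 Tishrei 5844 AM.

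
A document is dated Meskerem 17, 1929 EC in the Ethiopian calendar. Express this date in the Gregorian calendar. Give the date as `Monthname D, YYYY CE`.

Both dates share Julian Day Number 2428439; in the Gregorian calendar that is 27 September 1936 CE.

September 27, 1936 CE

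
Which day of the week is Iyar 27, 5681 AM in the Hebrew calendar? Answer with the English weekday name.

Saturday

This is JDN 2422845 (4 June 1921 Gregorian).
2422845 ≡ 5 (mod 7); counting from Monday = 0 gives Saturday.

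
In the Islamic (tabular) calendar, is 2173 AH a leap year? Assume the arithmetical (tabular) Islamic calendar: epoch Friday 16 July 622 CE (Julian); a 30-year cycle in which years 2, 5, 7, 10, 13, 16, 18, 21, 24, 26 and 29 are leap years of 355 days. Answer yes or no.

Year 2173 AH is year 13 of its 30-year cycle; leap positions are 2, 5, 7, 10, 13, 16, 18, 21, 24, 26, 29, so it is a leap year (355 days).

yes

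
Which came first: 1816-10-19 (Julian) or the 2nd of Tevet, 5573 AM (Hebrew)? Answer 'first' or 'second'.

The two dates have Julian Day Numbers 2384644 and 2383218 respectively.
Since 2383218 < 2384644, the second date comes first.

second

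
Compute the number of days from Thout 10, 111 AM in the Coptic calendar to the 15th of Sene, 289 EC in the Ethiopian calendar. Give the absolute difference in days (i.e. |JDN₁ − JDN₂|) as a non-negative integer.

First date → JDN 1865216; second date → JDN 1829697.
The interval is |1865216 − 1829697| = 35519 days.

35519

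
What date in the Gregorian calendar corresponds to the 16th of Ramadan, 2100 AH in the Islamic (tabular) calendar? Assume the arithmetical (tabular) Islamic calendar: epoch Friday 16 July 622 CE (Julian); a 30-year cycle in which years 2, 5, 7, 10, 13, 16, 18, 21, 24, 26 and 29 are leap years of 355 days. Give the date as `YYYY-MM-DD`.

Julian Day Number of the source date = 2692507.
Converting JDN 2692507 to the Gregorian calendar gives 25 September 2659 CE.

2659-09-25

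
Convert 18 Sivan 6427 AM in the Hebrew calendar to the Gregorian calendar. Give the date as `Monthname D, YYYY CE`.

Julian Day Number of the source date = 2695313.
Converting JDN 2695313 to the Gregorian calendar gives 1 June 2667 CE.

June 1, 2667 CE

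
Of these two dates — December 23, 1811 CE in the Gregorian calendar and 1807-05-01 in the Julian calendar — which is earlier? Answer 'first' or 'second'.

second

The two dates have Julian Day Numbers 2382870 and 2381185 respectively.
Since 2381185 < 2382870, the second date comes first.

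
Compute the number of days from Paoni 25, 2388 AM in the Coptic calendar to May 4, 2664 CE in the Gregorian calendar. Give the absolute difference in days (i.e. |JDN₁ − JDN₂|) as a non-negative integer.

2986

First date → JDN 2697176; second date → JDN 2694190.
The interval is |2697176 − 2694190| = 2986 days.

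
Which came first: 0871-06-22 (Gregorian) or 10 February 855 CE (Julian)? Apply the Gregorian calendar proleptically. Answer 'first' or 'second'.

Converting both to JDN: 2039359 vs 2033387; the smaller is the second.

second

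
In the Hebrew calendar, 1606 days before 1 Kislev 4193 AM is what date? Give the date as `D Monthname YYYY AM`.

Counting 1606 days back from JDN 1879161 reaches JDN 1877555, which is 19 Sivan 4188 AM.

19 Sivan 4188 AM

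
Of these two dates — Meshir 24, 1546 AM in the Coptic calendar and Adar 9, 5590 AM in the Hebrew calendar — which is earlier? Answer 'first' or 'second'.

Converting both to JDN: 2389514 vs 2389516; the smaller is the first.

first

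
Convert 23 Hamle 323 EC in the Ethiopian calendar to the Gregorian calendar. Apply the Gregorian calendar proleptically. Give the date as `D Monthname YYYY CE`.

Both dates share Julian Day Number 1842153; in the Gregorian calendar that is 18 July 331 CE.

18 July 331 CE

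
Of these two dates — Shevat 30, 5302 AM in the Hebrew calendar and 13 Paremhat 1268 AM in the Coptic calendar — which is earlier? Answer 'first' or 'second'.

first

Converting both to JDN: 2284320 vs 2287994; the smaller is the first.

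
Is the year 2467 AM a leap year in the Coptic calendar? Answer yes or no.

2467 mod 4 = 3; in the Coptic calendar a year is leap when year mod 4 = 3, so it is a leap year.

yes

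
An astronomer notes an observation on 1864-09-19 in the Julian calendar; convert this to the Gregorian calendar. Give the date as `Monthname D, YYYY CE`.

The Julian–Gregorian offset here is 12 days (Julian trailing).
19 September 1864 Julian + 12 days → 1 October 1864 Gregorian.

October 1, 1864 CE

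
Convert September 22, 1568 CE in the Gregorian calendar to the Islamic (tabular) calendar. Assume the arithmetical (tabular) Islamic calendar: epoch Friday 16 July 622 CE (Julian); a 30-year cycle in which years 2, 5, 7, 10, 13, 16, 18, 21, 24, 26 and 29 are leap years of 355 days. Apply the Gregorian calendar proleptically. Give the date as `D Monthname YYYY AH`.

20 Rabi' al-Awwal 976 AH

Both dates share Julian Day Number 2294025; in the tabular Islamic calendar that is 20 Rabi' al-Awwal 976 AH.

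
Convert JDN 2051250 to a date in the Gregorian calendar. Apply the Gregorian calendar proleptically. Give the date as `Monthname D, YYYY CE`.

JDN 2451545 is 1 Jan 2000; 2051250 is −400295 days from there.

January 12, 904 CE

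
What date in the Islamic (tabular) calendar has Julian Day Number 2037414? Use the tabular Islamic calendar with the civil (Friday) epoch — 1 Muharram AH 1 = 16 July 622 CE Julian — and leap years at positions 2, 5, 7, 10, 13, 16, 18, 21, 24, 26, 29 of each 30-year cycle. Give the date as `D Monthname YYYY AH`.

29 Muharram 252 AH

JDN 2037414 is 23 February 866 in the proleptic Gregorian calendar.
In the tabular Islamic calendar that day is 29 Muharram 252 AH.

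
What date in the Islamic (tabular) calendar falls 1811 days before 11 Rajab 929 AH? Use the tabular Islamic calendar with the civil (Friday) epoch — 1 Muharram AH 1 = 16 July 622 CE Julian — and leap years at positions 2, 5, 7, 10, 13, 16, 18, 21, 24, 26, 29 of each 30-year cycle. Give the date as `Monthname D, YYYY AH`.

Jumada al-Thani 1, 924 AH

JDN of 11 Rajab 929 AH = 2277479.
2277479 − 1811 = 2275668.
JDN 2275668 in the tabular Islamic calendar is Jumada al-Thani 1, 924 AH.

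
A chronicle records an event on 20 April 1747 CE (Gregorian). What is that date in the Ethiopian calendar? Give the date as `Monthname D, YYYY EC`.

Miyazya 14, 1739 EC

Julian Day Number of the source date = 2359248.
Converting JDN 2359248 to the Ethiopian calendar gives 14 Miyazya 1739 EC.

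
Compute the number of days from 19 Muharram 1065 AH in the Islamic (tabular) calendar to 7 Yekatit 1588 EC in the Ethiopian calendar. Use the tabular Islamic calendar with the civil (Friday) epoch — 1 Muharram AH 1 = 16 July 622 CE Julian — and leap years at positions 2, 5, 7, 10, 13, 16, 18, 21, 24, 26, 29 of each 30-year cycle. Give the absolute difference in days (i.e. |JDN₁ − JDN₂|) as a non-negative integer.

21475

First date → JDN 2325504; second date → JDN 2304029.
The interval is |2325504 − 2304029| = 21475 days.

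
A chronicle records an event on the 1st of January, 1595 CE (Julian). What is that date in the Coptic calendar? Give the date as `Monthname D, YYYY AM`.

The source date corresponds to 11 January 1595 in the Gregorian calendar (JDN 2303632).
That day falls on 6 Tobi 1311 AM in the Coptic calendar.

Tobi 6, 1311 AM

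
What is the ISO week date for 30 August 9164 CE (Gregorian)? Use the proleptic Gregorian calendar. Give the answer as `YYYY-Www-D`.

The weekday is Sunday (ISO weekday 7).
That Sunday belongs to ISO week 35 of ISO year 9164.

9164-W35-7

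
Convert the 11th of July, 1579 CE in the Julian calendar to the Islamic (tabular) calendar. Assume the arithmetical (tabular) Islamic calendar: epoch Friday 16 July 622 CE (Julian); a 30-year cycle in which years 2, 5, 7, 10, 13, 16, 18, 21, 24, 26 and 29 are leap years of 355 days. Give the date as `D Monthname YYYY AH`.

16 Jumada al-Awwal 987 AH

Julian Day Number of the source date = 2297979.
Converting JDN 2297979 to the tabular Islamic calendar gives 16 Jumada al-Awwal 987 AH.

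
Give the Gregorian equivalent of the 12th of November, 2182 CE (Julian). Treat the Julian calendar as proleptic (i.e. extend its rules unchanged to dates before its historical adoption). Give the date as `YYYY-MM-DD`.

2182-11-26

At this point the Julian calendar is 14 days behind the Gregorian.
12 November 2182 Julian + 14 days → 26 November 2182 Gregorian.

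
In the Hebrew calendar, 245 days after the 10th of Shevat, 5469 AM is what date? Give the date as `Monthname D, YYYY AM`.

JDN of the 10th of Shevat, 5469 AM = 2345280.
2345280 + 245 = 2345525.
JDN 2345525 in the Hebrew calendar is Tishrei 19, 5470 AM.

Tishrei 19, 5470 AM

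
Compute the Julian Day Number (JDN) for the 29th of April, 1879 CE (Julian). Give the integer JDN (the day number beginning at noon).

2407481

In the Gregorian calendar the same day is 11 May 1879.
JDN 2299161 is 15 October 1582 CE (Gregorian); the target day is +108320 days from there, so JDN = 2407481.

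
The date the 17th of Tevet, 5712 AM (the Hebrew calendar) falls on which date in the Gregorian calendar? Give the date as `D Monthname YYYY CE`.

15 January 1952 CE

Julian Day Number of the source date = 2434027.
Converting JDN 2434027 to the Gregorian calendar gives 15 January 1952 CE.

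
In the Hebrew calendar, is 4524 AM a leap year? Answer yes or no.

no

Hebrew year 4524 is year 2 of its 19-year Metonic cycle; leap years are at positions 3, 6, 8, 11, 14, 17, 19, so it is a common year (12 months).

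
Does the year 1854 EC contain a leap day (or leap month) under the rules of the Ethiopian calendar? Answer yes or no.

1854 mod 4 = 2; in the Ethiopian calendar a year is leap when year mod 4 = 3, so it is a common year.

no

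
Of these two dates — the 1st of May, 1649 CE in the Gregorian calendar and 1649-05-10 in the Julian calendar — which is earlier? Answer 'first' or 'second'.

First date → JDN 2323466; second date → JDN 2323485.
JDN 2323466 < JDN 2323485, so the first date is earlier.

first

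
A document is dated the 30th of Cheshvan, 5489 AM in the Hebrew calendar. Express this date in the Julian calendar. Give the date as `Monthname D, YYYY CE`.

The source date corresponds to 2 November 1728 in the Gregorian calendar (JDN 2352505).
That day falls on 22 October 1728 CE in the Julian calendar.

October 22, 1728 CE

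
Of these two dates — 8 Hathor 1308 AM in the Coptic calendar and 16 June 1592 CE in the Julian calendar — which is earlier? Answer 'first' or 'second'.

The two dates have Julian Day Numbers 2302479 and 2302703 respectively.
Since 2302479 < 2302703, the first date comes first.

first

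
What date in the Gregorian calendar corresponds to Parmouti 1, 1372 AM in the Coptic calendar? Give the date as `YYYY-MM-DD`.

Julian Day Number of the source date = 2325998.
Converting JDN 2325998 to the Gregorian calendar gives 6 April 1656 CE.

1656-04-06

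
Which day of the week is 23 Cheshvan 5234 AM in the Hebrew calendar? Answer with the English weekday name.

This is JDN 2259389 (23 November 1473 Gregorian).
2259389 ≡ 6 (mod 7); counting from Monday = 0 gives Sunday.

Sunday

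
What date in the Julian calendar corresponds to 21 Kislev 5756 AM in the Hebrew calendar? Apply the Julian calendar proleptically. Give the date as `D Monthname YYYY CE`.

1 December 1995 CE

Julian Day Number of the source date = 2450066.
Converting JDN 2450066 to the Julian calendar gives 1 December 1995 CE.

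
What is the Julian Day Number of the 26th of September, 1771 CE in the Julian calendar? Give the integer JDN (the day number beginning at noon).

Equivalently 7 October 1771 (Gregorian).
JDN 2451545 is 1 January 2000 CE (Gregorian); the target day is −83361 days from there, so JDN = 2368184.

2368184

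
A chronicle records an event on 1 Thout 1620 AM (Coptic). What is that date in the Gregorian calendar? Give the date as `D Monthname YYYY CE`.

12 September 1903 CE

Both dates share Julian Day Number 2416370; in the Gregorian calendar that is 12 September 1903 CE.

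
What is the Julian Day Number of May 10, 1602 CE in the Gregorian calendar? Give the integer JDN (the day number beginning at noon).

2306308

JDN 2400001 is 17 November 1858 CE (Gregorian), MJD 0; the target day is −93693 days from there, so JDN = 2306308.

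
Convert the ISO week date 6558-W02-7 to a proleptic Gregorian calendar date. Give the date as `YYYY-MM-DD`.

ISO week 1 of 6558 is the week containing the first Thursday of 6558.
Week 2, day 7 (Sunday) lands on 6558-01-15.

6558-01-15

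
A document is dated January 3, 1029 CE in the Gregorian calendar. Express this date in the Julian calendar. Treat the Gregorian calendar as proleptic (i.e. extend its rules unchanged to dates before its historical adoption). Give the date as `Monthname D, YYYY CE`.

At this point the Julian calendar is 6 days behind the Gregorian.
3 January 1029 Gregorian − 6 days → 28 December 1028 Julian.

December 28, 1028 CE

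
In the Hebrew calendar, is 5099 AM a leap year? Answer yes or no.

no

Hebrew year 5099 is year 7 of its 19-year Metonic cycle; leap years are at positions 3, 6, 8, 11, 14, 17, 19, so it is a common year (12 months).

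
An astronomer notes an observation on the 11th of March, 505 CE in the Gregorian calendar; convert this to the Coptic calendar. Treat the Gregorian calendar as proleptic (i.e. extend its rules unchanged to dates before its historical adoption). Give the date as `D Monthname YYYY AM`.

13 Paremhat 221 AM

Julian Day Number of the source date = 1905577.
Converting JDN 1905577 to the Coptic calendar gives 13 Paremhat 221 AM.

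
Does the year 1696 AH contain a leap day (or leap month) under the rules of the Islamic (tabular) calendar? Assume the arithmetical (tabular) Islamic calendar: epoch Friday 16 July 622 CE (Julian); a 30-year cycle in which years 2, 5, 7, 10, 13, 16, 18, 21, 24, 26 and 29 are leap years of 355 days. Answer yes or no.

yes

Year 1696 AH is year 16 of its 30-year cycle; leap positions are 2, 5, 7, 10, 13, 16, 18, 21, 24, 26, 29, so it is a leap year (355 days).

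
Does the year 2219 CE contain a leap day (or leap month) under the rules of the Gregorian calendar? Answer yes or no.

2219 is not divisible by 4, so it is a common year.

no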